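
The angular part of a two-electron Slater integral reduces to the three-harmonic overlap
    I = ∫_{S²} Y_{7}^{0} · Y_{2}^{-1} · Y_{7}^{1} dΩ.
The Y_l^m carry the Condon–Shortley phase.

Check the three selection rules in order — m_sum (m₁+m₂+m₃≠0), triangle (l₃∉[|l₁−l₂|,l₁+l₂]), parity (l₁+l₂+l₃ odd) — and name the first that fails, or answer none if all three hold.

azimuthal sum: 0 − 1 + 1 = 0  ✓
5 ≤ 7 ≤ 9 (triangle on l)  ✓
L = 7 + 2 + 7 = 16 (even)  ✓

none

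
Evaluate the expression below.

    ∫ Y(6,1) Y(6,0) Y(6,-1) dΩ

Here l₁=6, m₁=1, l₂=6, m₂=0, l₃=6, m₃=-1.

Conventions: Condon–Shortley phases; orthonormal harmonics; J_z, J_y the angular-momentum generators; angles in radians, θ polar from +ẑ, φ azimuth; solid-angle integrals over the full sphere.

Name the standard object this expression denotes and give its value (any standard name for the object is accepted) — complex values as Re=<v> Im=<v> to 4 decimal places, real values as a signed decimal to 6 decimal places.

Gaunt coefficient, -0.057253

This is a Gaunt coefficient — the integral of a triple product of spherical harmonics over the sphere.
Rules hold: Σm=0, L=18 even, 0≤6≤12.
N = 13·13·13 = 2197
Δ = 6!·6!·6!/19! = 1/325909584
Racah Σ t=0..6: t=0:+1/373248000 t=1:−1/1728000 t=2:+1/110592 t=3:−1/46656 t=4:+1/110592 t=5:−1/1728000 t=6:+1/373248000 = -7/1555200
⇒ 3j(6 6 6; 0 0 0)² = 400/46189, sgn -1
Racah Σ t=0..5: t=0:+1/62208000 t=1:−1/691200 t=2:+1/82944 t=3:−1/62208 t=4:+1/276480 t=5:−1/10368000 = -1/518400
⇒ 3j(6 6 6; 1 0 -1)² = 100/46189, sgn +1
4πI² = N·(3j₀)²·(3jₘ)² = 520000/12623809
I = -1·√(0.041192/4π) = -0.05725343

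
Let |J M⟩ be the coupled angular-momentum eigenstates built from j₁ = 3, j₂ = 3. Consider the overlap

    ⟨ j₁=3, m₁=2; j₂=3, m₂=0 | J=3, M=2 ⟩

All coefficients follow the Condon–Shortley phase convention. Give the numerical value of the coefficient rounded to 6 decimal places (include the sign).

-0.408248

j₁+j₂−J=3  J+j₁−j₂=3  J−j₁+j₂=3  j₁+j₂+J+1=10
(j₁±m₁, j₂±m₂, J±M) = (5,1,3,3,5,1)
P² = 216
sum k=0..1:
  [0] +1/72 = 1/72
  [1] −1/24 = -1/24
S = -1/36
C² = P²·S² = 1/6 ; C = -0.408248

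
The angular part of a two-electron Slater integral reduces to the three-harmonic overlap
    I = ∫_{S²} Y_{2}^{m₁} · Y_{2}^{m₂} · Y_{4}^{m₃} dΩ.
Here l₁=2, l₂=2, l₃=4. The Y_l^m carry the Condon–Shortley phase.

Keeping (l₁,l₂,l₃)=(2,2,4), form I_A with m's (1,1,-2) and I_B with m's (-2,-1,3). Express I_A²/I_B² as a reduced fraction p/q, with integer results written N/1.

8/7

Same 2,2,4: normalisation and zero-m 3j drop out of the ratio.
A: Δ: 0! 4! 4! / 9! → 1/630; sum: t=0:+1/36 = 1/36; 3j²(2 2 4; 1 1 -2) = Δ·Π!·Σ² = 4/63  (sign +1)
B: Δ: 0! 4! 4! / 9! → 1/630; sum: t=0:+1/144 = 1/144; 3j²(2 2 4; -2 -1 3) = Δ·Π!·Σ² = 1/18  (sign -1)
I_A²/I_B² = (4/63)/(1/18) = 8/7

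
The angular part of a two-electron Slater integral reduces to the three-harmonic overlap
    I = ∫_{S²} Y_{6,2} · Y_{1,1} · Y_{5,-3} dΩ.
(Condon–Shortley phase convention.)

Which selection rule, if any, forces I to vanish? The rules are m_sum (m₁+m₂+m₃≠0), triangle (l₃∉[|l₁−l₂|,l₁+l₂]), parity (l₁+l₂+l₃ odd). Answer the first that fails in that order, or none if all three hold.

none

Σmᵢ = 0  ✓
l₃∈[|l₁−l₂|,l₁+l₂]=[5,7], have l₃=5  ✓
Σlᵢ = 12 ⇒ even  ✓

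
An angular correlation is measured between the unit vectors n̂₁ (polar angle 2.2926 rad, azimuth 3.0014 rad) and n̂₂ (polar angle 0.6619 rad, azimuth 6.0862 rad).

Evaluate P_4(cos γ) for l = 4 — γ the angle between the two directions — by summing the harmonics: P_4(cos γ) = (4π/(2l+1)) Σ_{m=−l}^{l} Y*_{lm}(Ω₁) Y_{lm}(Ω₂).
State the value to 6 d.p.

Term-by-term m-sum for l=4 (normalisation 4π/9 = 1.396263):
  term(m=-4) = (0.008643, 0.001998)   from Y*(Ω₁)=(0.118965, -0.074713), Y(Ω₂)=(0.044539, 0.044766)
  term(m=-3) = (0.079017, 0.013595)   from Y*(Ω₁)=(0.319281, -0.142804), Y(Ω₂)=(0.190360, 0.127721)
  term(m=-2) = (0.163270, 0.018625)   from Y*(Ω₁)=(0.372385, -0.107236), Y(Ω₂)=(0.391568, 0.162777)
  term(m=-1) = (0.004082, 0.000232)   from Y*(Ω₁)=(0.013019, -0.001837), Y(Ω₂)=(0.304942, 0.060858)
  term(m=+0) = (0.081122, 0.000000)   from Y*(Ω₁)=(-0.362456, -0.000000), Y(Ω₂)=(-0.223813, 0.000000)
  term(m=+1) = (0.004082, -0.000232)   from Y*(Ω₁)=(-0.013019, -0.001837), Y(Ω₂)=(-0.304942, 0.060858)
  term(m=+2) = (0.163270, -0.018625)   from Y*(Ω₁)=(0.372385, 0.107236), Y(Ω₂)=(0.391568, -0.162777)
  term(m=+3) = (0.079017, -0.013595)   from Y*(Ω₁)=(-0.319281, -0.142804), Y(Ω₂)=(-0.190360, 0.127721)
  term(m=+4) = (0.008643, -0.001998)   from Y*(Ω₁)=(0.118965, 0.074713), Y(Ω₂)=(0.044539, -0.044766)
Σ over m = (0.591147, -0.000000); ×(4π/9) → (0.825397, -0.000000). Real part: 0.825397

0.825397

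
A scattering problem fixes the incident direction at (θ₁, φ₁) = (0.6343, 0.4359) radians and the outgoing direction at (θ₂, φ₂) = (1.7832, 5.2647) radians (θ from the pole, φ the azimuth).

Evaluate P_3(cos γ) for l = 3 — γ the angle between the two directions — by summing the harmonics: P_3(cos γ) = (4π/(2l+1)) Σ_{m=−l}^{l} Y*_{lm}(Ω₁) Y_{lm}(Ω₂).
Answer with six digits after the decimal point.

Term-by-term m-sum for l=3 (normalisation 4π/7 = 1.795196):
  m=-3: (0.02258 + 0.08384j) × (-0.38828 + 0.03353j) = -0.01158 - 0.03180j  (running Σ = -0.01158 - 0.03180j)
  m=-2: (0.18602 + 0.22130j) × (0.09253 - 0.18390j) = 0.05791 - 0.01373j  (running Σ = 0.04633 - 0.04553j)
  m=-1: (0.38959 + 0.18147j) × (-0.12892 - 0.20918j) = -0.01227 - 0.10489j  (running Σ = 0.03407 - 0.15042j)
  m=0: (0.07336 + 0.00000j) × (0.21853 + 0.00000j) = 0.01603 + 0.00000j  (running Σ = 0.05010 - 0.15042j)
  m=1: (-0.38959 + 0.18147j) × (0.12892 - 0.20918j) = -0.01227 + 0.10489j  (running Σ = 0.03783 - 0.04553j)
  m=2: (0.18602 - 0.22130j) × (0.09253 + 0.18390j) = 0.05791 + 0.01373j  (running Σ = 0.09574 - 0.03180j)
  m=3: (-0.02258 + 0.08384j) × (0.38828 + 0.03353j) = -0.01158 + 0.03180j  (running Σ = 0.08416 + 0.00000j)
Σ over m = 0.08416 + 0.00000j; ×(4π/7) → 0.15109 + 0.00000j. Real part: 0.151087

0.151087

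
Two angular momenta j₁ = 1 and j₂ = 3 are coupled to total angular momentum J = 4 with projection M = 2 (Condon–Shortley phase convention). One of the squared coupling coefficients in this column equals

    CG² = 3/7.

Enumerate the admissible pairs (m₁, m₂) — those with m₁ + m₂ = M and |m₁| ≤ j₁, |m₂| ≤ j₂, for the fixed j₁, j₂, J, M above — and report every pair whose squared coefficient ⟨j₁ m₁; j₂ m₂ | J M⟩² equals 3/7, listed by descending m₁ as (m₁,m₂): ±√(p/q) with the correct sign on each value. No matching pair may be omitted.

(0,2): +√(3/7)

Admissible pairs with m₁+m₂ = M = 2: (-1,3), (0,2), (1,1)
  (m₁,m₂)=(1,1): CG² = 15/28, CG = +√(15/28)
  (m₁,m₂)=(0,2): CG² = 3/7, CG = +√(3/7)   ← matches the target
  (m₁,m₂)=(-1,3): CG² = 1/28, CG = +√(1/28)
Pairs with CG² = 3/7: (0,2): +√(3/7)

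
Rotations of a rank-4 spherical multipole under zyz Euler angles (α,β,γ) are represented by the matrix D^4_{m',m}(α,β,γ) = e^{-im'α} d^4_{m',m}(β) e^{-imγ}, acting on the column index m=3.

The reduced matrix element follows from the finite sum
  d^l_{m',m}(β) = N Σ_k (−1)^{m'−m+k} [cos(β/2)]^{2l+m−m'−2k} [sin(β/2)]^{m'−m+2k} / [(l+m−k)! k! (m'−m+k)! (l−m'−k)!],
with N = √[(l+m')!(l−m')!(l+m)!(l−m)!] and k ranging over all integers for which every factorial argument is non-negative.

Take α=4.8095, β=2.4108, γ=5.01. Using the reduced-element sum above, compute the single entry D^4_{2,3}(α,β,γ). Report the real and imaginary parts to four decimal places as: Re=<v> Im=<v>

D^4_{2,3}(4.8095,2.4108,5.0100) = e^{-i·2·4.8095}·d^4_{2,3}(2.4108)·e^{-i·3·5.0100}. Compute d first:
With c≡cos(β/2)=0.357319 and s≡sin(β/2)=0.933982, N=[720·2·5040·1]^{1/2}=2693.993318
Admissible k: 1..2 (factorial args all ≥0)
  k=1: (−1)^0·2693.9933/(720)·0.3573^7·0.9340^1 = +0.002599
  k=2: (−1)^1·2693.9933/(240)·0.3573^5·0.9340^3 = -0.053270
d^4_{2,3}(2.4108) = +0.002599 -0.053270 = -0.050671
Phases: e^{-i·(2)·4.8095}=-0.981198+0.193003i, e^{-i·(3)·5.0100}=-0.778852-0.627208i ⇒ D=-0.044857-0.023567i

Re=-0.0449 Im=-0.0236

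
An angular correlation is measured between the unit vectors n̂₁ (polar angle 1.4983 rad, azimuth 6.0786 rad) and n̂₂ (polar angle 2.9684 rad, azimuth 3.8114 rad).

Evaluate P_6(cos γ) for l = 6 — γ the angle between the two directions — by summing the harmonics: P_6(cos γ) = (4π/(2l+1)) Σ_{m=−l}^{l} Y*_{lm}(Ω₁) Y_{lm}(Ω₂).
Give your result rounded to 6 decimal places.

-0.116970

Addition theorem: P_6(cos γ) = (4π/13) Σ_m Y*_{lm}(Ω₁) Y_{lm}(Ω₂), m = −6…6:
  [-6]  conj(Y_{6,-6})(Ω₁) = +0.160051-0.447776i ; Y_{6,-6}(Ω₂) = -0.000008+0.000010i ; Δ = +0.000003+0.000005i
  [-5]  conj(Y_{6,-5})(Ω₁) = +0.062311-0.102120i ; Y_{6,-5}(Ω₂) = -0.000245+0.000052i ; Δ = -0.000010+0.000028i
  [-4]  conj(Y_{6,-4})(Ω₁) = -0.227359+0.242855i ; Y_{6,-4}(Ω₂) = -0.002724-0.001358i ; Δ = +0.000949-0.000353i
  [-3]  conj(Y_{6,-3})(Ω₁) = -0.112595+0.079326i ; Y_{6,-3}(Ω₂) = -0.010701-0.022812i ; Δ = +0.003014+0.001720i
  [-2]  conj(Y_{6,-2})(Ω₁) = +0.269441-0.116842i ; Y_{6,-2}(Ω₂) = +0.032364-0.137491i ; Δ = -0.007345-0.040827i
  [-1]  conj(Y_{6,-1})(Ω₁) = +0.141147-0.029286i ; Y_{6,-1}(Ω₂) = +0.381570-0.302181i ; Δ = +0.045008-0.053827i
  [+0]  conj(Y_{6,0})(Ω₁) = -0.283376-0.000000i ; Y_{6,0}(Ω₂) = +0.720762+0.000000i ; Δ = -0.204246-0.000000i
  [+1]  conj(Y_{6,1})(Ω₁) = -0.141147-0.029286i ; Y_{6,1}(Ω₂) = -0.381570-0.302181i ; Δ = +0.045008+0.053827i
  [+2]  conj(Y_{6,2})(Ω₁) = +0.269441+0.116842i ; Y_{6,2}(Ω₂) = +0.032364+0.137491i ; Δ = -0.007345+0.040827i
  [+3]  conj(Y_{6,3})(Ω₁) = +0.112595+0.079326i ; Y_{6,3}(Ω₂) = +0.010701-0.022812i ; Δ = +0.003014-0.001720i
  [+4]  conj(Y_{6,4})(Ω₁) = -0.227359-0.242855i ; Y_{6,4}(Ω₂) = -0.002724+0.001358i ; Δ = +0.000949+0.000353i
  [+5]  conj(Y_{6,5})(Ω₁) = -0.062311-0.102120i ; Y_{6,5}(Ω₂) = +0.000245+0.000052i ; Δ = -0.000010-0.000028i
  [+6]  conj(Y_{6,6})(Ω₁) = +0.160051+0.447776i ; Y_{6,6}(Ω₂) = -0.000008-0.000010i ; Δ = +0.000003-0.000005i
Accumulated sum -0.121007-0.000000i; after 4π/(2l+1) scaling, -0.116970-0.000000i ⇒ P_6 = -0.116970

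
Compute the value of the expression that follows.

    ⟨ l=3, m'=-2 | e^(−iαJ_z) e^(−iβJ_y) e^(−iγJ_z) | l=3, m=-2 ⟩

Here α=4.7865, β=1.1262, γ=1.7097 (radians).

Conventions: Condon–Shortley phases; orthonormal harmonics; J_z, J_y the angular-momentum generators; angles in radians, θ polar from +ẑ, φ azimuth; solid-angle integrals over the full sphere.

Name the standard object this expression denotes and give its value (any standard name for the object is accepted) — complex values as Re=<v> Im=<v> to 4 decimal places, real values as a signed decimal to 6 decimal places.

Wigner D-matrix element, Re=-0.3304 Im=-0.1500

This is a Wigner D-matrix element — the rotation-matrix element ⟨l m'| R(α,β,γ) |l m⟩ in the angular-momentum basis.
D^3_{-2,-2}(4.7865,1.1262,1.7097) = e^{-i·-2·4.7865}·d^3_{-2,-2}(1.1262)·e^{-i·-2·1.7097}. Compute d first:
With c≡cos(β/2)=0.845604 and s≡sin(β/2)=0.533810, N=[1·120·1·120]^{1/2}=120.000000
k∈{0,1} keeps every argument non-negative
  k=0: (−1)^0·120.0000/(120)·0.8456^6·0.5338^0 = +0.365598
  k=1: (−1)^1·120.0000/(24)·0.8456^4·0.5338^2 = -0.728471
d^3_{-2,-2}(1.1262) = +0.365598 -0.728471 = -0.362874
D = (-0.989035-0.147680i)·(-0.362874)·(-0.961659-0.274248i) = -0.330438-0.149961i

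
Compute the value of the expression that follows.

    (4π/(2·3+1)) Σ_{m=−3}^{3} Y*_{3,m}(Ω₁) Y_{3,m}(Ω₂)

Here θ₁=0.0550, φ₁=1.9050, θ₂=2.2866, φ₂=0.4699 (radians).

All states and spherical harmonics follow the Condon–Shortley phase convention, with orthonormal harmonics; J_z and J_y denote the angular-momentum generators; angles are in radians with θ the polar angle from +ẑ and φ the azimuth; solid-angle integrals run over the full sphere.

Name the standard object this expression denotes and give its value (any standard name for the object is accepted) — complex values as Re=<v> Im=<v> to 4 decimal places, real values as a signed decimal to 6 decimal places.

This sum is the spherical-harmonic addition theorem: it equals the Legendre polynomial P_l(cos γ) of the angle γ between the two directions.
Summing Y*_{l m}(θ₁,φ₁)·Y_{l m}(θ₂,φ₂) over m ∈ [−3, 3]; prefactor 4π/(2·3+1) = 1.795196:
  term(m=-3) = (-0.000005, -0.000011)   from Y*(Ω₁)=(0.000058, -0.000037), Y(Ω₂)=(0.028752, -0.176930)
  term(m=-2) = (0.001134, -0.000316)   from Y*(Ω₁)=(-0.002420, -0.001911), Y(Ω₂)=(-0.225272, 0.308320)
  term(m=-1) = (0.002693, 0.019725)   from Y*(Ω₁)=(-0.023222, 0.066878), Y(Ω₂)=(0.250729, -0.127330)
  term(m=+0) = (0.153379, 0.000000)   from Y*(Ω₁)=(0.739594, -0.000000), Y(Ω₂)=(0.207383, 0.000000)
  term(m=+1) = (0.002693, -0.019725)   from Y*(Ω₁)=(0.023222, 0.066878), Y(Ω₂)=(-0.250729, -0.127330)
  term(m=+2) = (0.001134, 0.000316)   from Y*(Ω₁)=(-0.002420, 0.001911), Y(Ω₂)=(-0.225272, -0.308320)
  term(m=+3) = (-0.000005, 0.000011)   from Y*(Ω₁)=(-0.000058, -0.000037), Y(Ω₂)=(-0.028752, -0.176930)
Total Σ_m = (0.161024, -0.000000). Multiply by 1.795196: (0.289070, -0.000000). P_3(cos γ) = 0.289070

Legendre polynomial (addition theorem), +0.289070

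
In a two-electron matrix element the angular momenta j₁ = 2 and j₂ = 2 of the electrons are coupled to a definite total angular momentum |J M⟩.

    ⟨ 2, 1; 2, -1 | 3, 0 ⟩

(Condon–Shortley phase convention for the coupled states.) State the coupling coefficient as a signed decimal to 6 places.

+√(2/5) ≈ +0.632456

√[7·1!3!3!/8! · 3!1!1!3!3!3!] = √(81/10)
  +(−1)^0/∏(0,1,1,1,2,2)! = 1/4  (running 1/4)
  +(−1)^1/∏(1,0,0,0,3,3)! = -1/36  (running 2/9)
⟨..|..⟩ = √(81/10)·(2/9) = +0.632456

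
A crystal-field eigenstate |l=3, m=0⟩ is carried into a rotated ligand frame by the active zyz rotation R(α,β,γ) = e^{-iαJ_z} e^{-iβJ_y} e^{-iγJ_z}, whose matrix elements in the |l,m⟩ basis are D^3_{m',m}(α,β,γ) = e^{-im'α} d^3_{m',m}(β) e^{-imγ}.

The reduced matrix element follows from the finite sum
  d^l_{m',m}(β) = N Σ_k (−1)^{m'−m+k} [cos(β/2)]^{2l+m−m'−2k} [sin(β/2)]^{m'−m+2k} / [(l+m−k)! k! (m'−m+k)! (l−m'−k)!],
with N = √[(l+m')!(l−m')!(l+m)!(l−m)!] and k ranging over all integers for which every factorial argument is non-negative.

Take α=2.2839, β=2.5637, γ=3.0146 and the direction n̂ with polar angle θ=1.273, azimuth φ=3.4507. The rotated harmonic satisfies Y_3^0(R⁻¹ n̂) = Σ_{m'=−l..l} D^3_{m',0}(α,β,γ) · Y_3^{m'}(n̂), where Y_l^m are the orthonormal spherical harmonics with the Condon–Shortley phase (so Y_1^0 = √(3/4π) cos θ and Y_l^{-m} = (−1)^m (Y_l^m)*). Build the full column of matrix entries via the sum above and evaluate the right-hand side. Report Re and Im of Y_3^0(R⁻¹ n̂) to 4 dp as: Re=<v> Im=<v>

Need the full column D^3_{m',0} for m'=−3..3 at α=2.2839, β=2.5637, γ=3.0146.
cos(β/2)=0.284942, sin(β/2)=0.958545
d^3_{-3,0}: single k=3 term ⇒ +0.091122;  D = +0.076789+0.049058i
d^3_{-2,0}: k∈[2..3] ⇒ +0.033175 -0.375426 = -0.342251;  D = +0.049313+0.338679i
d^3_{-1,0}: k∈[1..3] ⇒ +0.006237 -0.211748 +0.798747 = +0.593236;  D = -0.388086+0.448685i
d^3_{0,0}: k∈[0..3] ⇒ +0.000535 -0.054512 +0.616888 -0.775665 = -0.212754;  D = -0.212754+0.000000i
d^3_{1,0}: k∈[0..2] ⇒ -0.006237 +0.211748 -0.798747 = -0.593236;  D = +0.388086+0.448685i
d^3_{2,0}: k∈[0..1] ⇒ +0.033175 -0.375426 = -0.342251;  D = +0.049313-0.338679i
d^3_{3,0}: single k=0 term ⇒ -0.091122;  D = -0.076789+0.049058i
Y_3^{m'}(θ=1.273,φ=3.4507) and Σ D·Y over m':
  (+0.0768+0.0491i)·(-0.2187+0.2916i)  (+0.0493+0.3387i)·(+0.2233-0.1588i)  (-0.3881+0.4487i)·(+0.1676-0.0535i)  (-0.2128+0.0000i)·(-0.2814+0.0000i)  (+0.3881+0.4487i)·(-0.1676-0.0535i)  (+0.0493-0.3387i)·(+0.2233+0.1588i)  (-0.0768+0.0491i)·(+0.2187+0.2916i)
Y_3^0(R⁻¹ n̂) = +0.045203+0.000000i

Re=0.0452 Im=0.0000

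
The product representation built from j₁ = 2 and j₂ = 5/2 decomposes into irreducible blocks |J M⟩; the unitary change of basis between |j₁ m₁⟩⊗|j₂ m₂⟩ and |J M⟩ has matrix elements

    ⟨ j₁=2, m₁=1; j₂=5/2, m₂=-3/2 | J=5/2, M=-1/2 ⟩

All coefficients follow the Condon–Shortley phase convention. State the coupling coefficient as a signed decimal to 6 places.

triangle: 2!×2!×3!/8! = 24/40320
(j±m)!: 3!×1!×1!×4!×2!×3! = 1728
prefactor² = (2J+1)×Δ×N² = 216/35
  k=0: +1/(0!×2!×1!×1!×1!×2!) = 1/4
  k=1: −1/(1!×1!×0!×0!×2!×3!) = -1/12
Σ = 1/6  ⇒  CG² = 216/35×(1/6)² = 6/35
CG = +√(6/35) = +0.414039

+0.414039  (= +√(6/35))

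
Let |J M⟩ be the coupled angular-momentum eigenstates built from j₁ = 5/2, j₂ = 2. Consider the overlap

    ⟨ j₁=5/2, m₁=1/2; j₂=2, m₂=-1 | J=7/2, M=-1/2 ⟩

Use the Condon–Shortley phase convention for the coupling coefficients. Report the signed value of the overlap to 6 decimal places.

+0.557773

triangle: 1!×4!×3!/9! = 144/362880
(j±m)!: 3!×2!×1!×3!×3!×4! = 10368
prefactor² = (2J+1)×Δ×N² = 1152/35
  k=0: +1/(0!×1!×2!×1!×2!×2!) = 1/8
  k=1: −1/(1!×0!×1!×0!×3!×3!) = -1/36
Σ = 7/72  ⇒  CG² = 1152/35×(7/72)² = 14/45
CG = +√(14/45) = +0.557773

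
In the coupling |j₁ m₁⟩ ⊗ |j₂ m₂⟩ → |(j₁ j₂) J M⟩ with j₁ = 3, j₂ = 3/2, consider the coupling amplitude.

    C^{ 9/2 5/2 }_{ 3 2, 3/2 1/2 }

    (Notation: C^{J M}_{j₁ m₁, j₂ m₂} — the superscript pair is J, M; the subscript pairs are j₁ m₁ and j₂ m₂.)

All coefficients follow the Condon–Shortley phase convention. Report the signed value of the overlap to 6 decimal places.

+0.707107

j₁+j₂−J=0  J+j₁−j₂=6  J−j₁+j₂=3  j₁+j₂+J+1=10
(j₁±m₁, j₂±m₂, J±M) = (5,1,2,1,7,2)
P² = 28800
sum k=0..0:
  [0] +1/240 = 1/240
S = 1/240
C² = P²·S² = 1/2 ; C = +0.707107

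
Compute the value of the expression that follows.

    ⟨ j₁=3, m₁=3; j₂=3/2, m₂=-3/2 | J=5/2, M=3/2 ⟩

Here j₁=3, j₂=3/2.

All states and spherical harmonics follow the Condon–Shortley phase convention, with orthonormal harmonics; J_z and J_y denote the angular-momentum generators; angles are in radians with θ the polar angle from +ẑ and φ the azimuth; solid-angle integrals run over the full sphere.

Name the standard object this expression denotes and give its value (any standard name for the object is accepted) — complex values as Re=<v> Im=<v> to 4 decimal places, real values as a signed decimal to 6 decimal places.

Clebsch–Gordan coefficient, +√(9/28) ≈ +0.566947

This is a Clebsch–Gordan (vector-coupling) coefficient.
triangle: 2!*4!*1!/8! = 48/40320
(j±m)!: 6!*0!*0!*3!*4!*1! = 103680
prefactor² = (2J+1)*Δ*N² = 5184/7
  k=0: +1/(0!*2!*0!*0!*4!*1!) = 1/48
Σ = 1/48  ⇒  CG² = 5184/7*(1/48)² = 9/28
CG = +√(9/28) = +0.566947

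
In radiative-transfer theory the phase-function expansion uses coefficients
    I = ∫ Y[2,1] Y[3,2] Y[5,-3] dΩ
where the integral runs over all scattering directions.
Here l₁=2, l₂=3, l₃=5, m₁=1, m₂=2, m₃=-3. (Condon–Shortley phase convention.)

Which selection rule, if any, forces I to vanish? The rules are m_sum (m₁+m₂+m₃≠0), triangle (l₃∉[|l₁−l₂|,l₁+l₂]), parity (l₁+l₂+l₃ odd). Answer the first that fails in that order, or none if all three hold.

none

m₁+m₂+m₃ = 1 + 2 − 3 = 0  ✓
triangle: |2−3|=1 ≤ l₃=5 ≤ 2+3=5  ✓
parity: l₁+l₂+l₃ = 10 is even  ✓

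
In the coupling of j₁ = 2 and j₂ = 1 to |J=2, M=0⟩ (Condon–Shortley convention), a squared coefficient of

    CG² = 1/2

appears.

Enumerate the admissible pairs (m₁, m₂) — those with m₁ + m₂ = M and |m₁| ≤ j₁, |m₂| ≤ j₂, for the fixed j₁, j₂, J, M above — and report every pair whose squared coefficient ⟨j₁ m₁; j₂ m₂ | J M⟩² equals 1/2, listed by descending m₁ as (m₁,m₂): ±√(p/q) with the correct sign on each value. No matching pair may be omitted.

(1,-1): +√(1/2); (-1,1): −√(1/2)

Admissible pairs with m₁+m₂ = M = 0: (-1,1), (0,0), (1,-1)
  (m₁,m₂)=(1,-1): CG² = 1/2, CG = +√(1/2)   ← matches the target
  (m₁,m₂)=(0,0): CG² = 0/1, CG = 0
  (m₁,m₂)=(-1,1): CG² = 1/2, CG = −√(1/2)   ← matches the target
Pairs with CG² = 1/2: (1,-1): +√(1/2); (-1,1): −√(1/2)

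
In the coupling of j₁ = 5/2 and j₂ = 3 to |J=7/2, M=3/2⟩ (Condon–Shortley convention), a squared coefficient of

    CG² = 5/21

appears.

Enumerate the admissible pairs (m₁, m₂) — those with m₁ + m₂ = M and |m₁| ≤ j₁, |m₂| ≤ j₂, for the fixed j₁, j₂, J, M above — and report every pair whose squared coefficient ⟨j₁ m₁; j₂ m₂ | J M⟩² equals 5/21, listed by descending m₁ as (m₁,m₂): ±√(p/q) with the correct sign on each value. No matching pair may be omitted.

(1/2,1): −√(5/21)

Admissible pairs with m₁+m₂ = M = 3/2: (-3/2,3), (-1/2,2), (1/2,1), (3/2,0), (5/2,-1)
  (m₁,m₂)=(5/2,-1): CG² = 8/21, CG = +√(8/21)
  (m₁,m₂)=(3/2,0): CG² = 0/1, CG = 0
  (m₁,m₂)=(1/2,1): CG² = 5/21, CG = −√(5/21)   ← matches the target
  (m₁,m₂)=(-1/2,2): CG² = 2/21, CG = +√(2/21)
  (m₁,m₂)=(-3/2,3): CG² = 2/7, CG = +√(2/7)
Pairs with CG² = 5/21: (1/2,1): −√(5/21)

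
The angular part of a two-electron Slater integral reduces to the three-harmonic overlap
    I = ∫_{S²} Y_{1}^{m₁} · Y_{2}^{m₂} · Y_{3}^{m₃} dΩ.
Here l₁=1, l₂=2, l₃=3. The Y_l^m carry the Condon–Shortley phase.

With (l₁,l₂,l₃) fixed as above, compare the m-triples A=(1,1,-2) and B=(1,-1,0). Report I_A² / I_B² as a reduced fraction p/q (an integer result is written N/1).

10/3

l's match ⇒ only the (l;m) 3-j factors differ between A and B.
A: triangle coeff Δ(1,2,3) = 1/105; Σ_t [0,0]: t=0:+1/12 = 1/12; (3j)²=2/21 [(1 2 3; 1 1 -2)], sign=-1
B: triangle coeff Δ(1,2,3) = 1/105; Σ_t [0,0]: t=0:+1/12 = 1/12; (3j)²=1/35 [(1 2 3; 1 -1 0)], sign=-1
I_A²/I_B² = (2/21)/(1/35) = 10/3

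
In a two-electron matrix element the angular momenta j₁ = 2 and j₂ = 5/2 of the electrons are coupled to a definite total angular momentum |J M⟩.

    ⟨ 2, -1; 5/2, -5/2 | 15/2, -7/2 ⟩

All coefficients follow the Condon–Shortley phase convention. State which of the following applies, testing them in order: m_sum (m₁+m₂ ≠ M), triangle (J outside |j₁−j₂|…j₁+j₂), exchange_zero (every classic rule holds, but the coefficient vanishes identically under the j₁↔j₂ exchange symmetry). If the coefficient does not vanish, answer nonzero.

m-sum: m₁+m₂ = -1+(-5/2) = -7/2, M = -7/2  ✓
triangle: need |j₁−j₂| ≤ J ≤ j₁+j₂, i.e. J ∈ [1/2, 9/2]; J = 15/2 is outside ✗ ⇒ coefficient is 0

triangle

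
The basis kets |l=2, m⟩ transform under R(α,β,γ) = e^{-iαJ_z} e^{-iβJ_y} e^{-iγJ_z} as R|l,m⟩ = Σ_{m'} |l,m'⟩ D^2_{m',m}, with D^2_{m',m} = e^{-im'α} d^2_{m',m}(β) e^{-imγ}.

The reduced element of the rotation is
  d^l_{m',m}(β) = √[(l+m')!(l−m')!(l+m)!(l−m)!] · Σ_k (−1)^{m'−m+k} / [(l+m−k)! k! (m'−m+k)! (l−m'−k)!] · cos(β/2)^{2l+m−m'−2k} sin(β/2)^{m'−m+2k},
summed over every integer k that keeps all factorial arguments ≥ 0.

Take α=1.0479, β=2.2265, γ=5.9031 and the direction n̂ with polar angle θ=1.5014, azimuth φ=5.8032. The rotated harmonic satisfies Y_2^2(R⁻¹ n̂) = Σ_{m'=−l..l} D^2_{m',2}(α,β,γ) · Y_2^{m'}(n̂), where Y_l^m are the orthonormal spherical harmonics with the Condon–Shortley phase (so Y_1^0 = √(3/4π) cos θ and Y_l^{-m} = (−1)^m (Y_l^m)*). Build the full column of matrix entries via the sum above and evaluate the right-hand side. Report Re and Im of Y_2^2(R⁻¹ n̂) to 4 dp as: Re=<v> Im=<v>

Re=-0.3192 Im=-0.2174

Need the full column D^2_{m',2} for m'=−2..2 at α=1.0479, β=2.2265, γ=5.9031.
cos(β/2)=0.441748, sin(β/2)=0.897139
d^2_{-2,2}: single k=4 term ⇒ +0.647797;  D = -0.621553+0.182520i
d^2_{-1,2}: single k=3 term ⇒ +0.637946;  D = -0.149952+0.620072i
d^2_{0,2}: single k=2 term ⇒ +0.384720;  D = +0.278814+0.265089i
d^2_{1,2}: single k=1 term ⇒ +0.154673;  D = +0.148314-0.043892i
d^2_{2,2}: single k=0 term ⇒ +0.038080;  D = +0.008873-0.037032i
Y_2^{m'}(θ=1.5014,φ=5.8032) and Σ D·Y over m':
  (-0.6216+0.1825i)·(+0.2205+0.3149i)  (-0.1500+0.6201i)·(+0.0474+0.0247i)  (+0.2788+0.2651i)·(-0.3108+0.0000i)  (+0.1483-0.0439i)·(-0.0474+0.0247i)  (+0.0089-0.0370i)·(+0.2205-0.3149i)
Y_2^2(R⁻¹ n̂) = -0.319245-0.217415i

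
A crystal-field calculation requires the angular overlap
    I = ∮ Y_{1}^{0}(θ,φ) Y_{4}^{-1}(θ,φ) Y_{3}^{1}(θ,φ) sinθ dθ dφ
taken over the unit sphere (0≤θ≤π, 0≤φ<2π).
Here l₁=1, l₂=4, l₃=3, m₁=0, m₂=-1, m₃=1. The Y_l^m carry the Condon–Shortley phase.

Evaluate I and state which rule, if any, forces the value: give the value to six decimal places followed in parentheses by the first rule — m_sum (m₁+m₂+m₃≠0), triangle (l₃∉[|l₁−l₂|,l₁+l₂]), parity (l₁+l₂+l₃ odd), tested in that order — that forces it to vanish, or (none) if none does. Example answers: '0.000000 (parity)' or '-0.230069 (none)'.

Checks pass: Σm=0; 8 even; l₃=3∈[3,5].
(2·1+1)(2·4+1)(2·3+1) = 189
Δ: 2! 0! 6! / 9! → 1/252
sum: t=1:−1/36 = -1/36
3j²(1 4 3; 0 0 0) = Δ·Π!·Σ² = 4/63  (sign +1)
sum: t=1:−1/48 = -1/48
3j²(1 4 3; 0 -1 1) = Δ·Π!·Σ² = 5/84  (sign -1)
combine: 4πI² = 189·4/63·5/84 = 5/7
take √, sign -1: I = -0.23841361
No selection rule forces the value: the integral is nonzero (none).

-0.238414 (none)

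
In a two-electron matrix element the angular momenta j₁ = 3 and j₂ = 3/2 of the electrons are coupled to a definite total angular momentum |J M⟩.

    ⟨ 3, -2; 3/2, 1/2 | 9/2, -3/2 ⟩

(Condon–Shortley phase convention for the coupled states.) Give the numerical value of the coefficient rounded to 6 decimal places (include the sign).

+0.462910  (= +√(3/14))

j₁+j₂−J=0  J+j₁−j₂=6  J−j₁+j₂=3  j₁+j₂+J+1=10
(j₁±m₁, j₂±m₂, J±M) = (1,5,2,1,3,6)
P² = 86400/7
sum k=0..0:
  [0] +1/240 = 1/240
S = 1/240
C² = P²·S² = 3/14 ; C = +0.462910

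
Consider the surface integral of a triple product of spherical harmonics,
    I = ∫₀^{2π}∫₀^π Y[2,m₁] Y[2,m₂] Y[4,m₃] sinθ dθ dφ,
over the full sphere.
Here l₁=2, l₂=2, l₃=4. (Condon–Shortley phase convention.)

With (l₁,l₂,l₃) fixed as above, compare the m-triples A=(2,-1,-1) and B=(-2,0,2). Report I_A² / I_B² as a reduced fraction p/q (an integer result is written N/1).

Same 2,2,4: normalisation and zero-m 3j drop out of the ratio.
A: Δ: 0! 4! 4! / 9! → 1/630; sum: t=0:+1/144 = 1/144; 3j²(2 2 4; 2 -1 -1) = Δ·Π!·Σ² = 1/126  (sign -1)
B: Δ: 0! 4! 4! / 9! → 1/630; sum: t=0:+1/96 = 1/96; 3j²(2 2 4; -2 0 2) = Δ·Π!·Σ² = 1/42  (sign +1)
I_A²/I_B² = (1/126)/(1/42) = 1/3

1/3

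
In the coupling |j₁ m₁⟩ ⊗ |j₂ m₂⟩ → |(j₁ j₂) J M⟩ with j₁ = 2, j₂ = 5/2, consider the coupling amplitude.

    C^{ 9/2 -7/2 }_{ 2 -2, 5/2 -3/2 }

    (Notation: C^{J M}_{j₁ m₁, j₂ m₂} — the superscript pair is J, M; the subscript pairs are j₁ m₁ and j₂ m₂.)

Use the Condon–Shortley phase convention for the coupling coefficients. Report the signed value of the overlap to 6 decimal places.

triangle: 0!×4!×5!/10! = 2880/3628800
(j±m)!: 0!×4!×1!×4!×1!×8! = 23224320
prefactor² = (2J+1)×Δ×N² = 184320
  k=0: +1/(0!×0!×4!×1!×0!×4!) = 1/576
Σ = 1/576  ⇒  CG² = 184320×(1/576)² = 5/9
CG = +√(5/9) = +0.745356

+0.745356  (= +√(5/9))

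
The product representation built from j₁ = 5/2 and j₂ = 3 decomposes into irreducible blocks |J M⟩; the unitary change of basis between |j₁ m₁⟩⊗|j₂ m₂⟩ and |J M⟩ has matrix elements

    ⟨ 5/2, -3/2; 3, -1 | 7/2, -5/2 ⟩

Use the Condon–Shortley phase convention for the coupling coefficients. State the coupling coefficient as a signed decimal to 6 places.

j₁+j₂−J=2  J+j₁−j₂=3  J−j₁+j₂=4  j₁+j₂+J+1=10
(j₁±m₁, j₂±m₂, J±M) = (1,4,2,4,1,6)
P² = 18432/35
sum k=1..2:
  [1] −1/36 = -1/36
  [2] +1/96 = 1/96
S = -5/288
C² = P²·S² = 10/63 ; C = -0.398410

−√(10/63) ≈ -0.398410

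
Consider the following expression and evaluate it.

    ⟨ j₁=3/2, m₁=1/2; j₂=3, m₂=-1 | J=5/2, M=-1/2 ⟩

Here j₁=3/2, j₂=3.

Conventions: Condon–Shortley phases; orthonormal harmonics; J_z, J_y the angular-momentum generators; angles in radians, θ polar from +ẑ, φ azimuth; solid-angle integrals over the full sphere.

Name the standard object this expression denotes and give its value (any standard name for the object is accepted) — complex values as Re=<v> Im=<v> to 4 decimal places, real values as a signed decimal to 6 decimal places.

This is a Clebsch–Gordan (vector-coupling) coefficient.
√[6·2!1!4!/8! · 2!1!2!4!2!3!] = √(288/35)
  +(−1)^0/∏(0,2,1,2,0,2)! = 1/8  (running 1/8)
  +(−1)^1/∏(1,1,0,1,1,3)! = -1/6  (running -1/24)
⟨..|..⟩ = √(288/35)·(-1/24) = -0.119523

Clebsch–Gordan coefficient, −√(1/70) ≈ -0.119523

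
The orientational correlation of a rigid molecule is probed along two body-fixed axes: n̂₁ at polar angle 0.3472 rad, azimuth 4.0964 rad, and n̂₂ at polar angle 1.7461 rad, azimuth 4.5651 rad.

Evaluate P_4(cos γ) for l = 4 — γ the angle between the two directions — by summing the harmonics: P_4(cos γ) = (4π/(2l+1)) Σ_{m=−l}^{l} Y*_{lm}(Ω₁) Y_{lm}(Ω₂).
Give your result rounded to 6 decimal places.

Addition theorem: P_4(cos γ) = (4π/9) Σ_m Y*_{lm}(Ω₁) Y_{lm}(Ω₂), m = −4…4:
  [-4]  conj(Y_{4,-4})(Ω₁) = -0.004622-0.003719i ; Y_{4,-4}(Ω₂) = +0.345883+0.231166i ; Δ = -0.000739-0.002355i
  [-3]  conj(Y_{4,-3})(Ω₁) = +0.044599-0.012688i ; Y_{4,-3}(Ω₂) = -0.089125+0.188399i ; Δ = -0.001584+0.009533i
  [-2]  conj(Y_{4,-2})(Ω₁) = -0.066806+0.189571i ; Y_{4,-2}(Ω₂) = +0.244290+0.074119i ; Δ = -0.030371+0.041359i
  [-1]  conj(Y_{4,-1})(Ω₁) = -0.278945-0.394062i ; Y_{4,-1}(Ω₂) = -0.033231+0.223985i ; Δ = +0.097534-0.049384i
  [+0]  conj(Y_{4,0})(Ω₁) = +0.405999-0.000000i ; Y_{4,0}(Ω₂) = +0.224249+0.000000i ; Δ = +0.091045+0.000000i
  [+1]  conj(Y_{4,1})(Ω₁) = +0.278945-0.394062i ; Y_{4,1}(Ω₂) = +0.033231+0.223985i ; Δ = +0.097534+0.049384i
  [+2]  conj(Y_{4,2})(Ω₁) = -0.066806-0.189571i ; Y_{4,2}(Ω₂) = +0.244290-0.074119i ; Δ = -0.030371-0.041359i
  [+3]  conj(Y_{4,3})(Ω₁) = -0.044599-0.012688i ; Y_{4,3}(Ω₂) = +0.089125+0.188399i ; Δ = -0.001584-0.009533i
  [+4]  conj(Y_{4,4})(Ω₁) = -0.004622+0.003719i ; Y_{4,4}(Ω₂) = +0.345883-0.231166i ; Δ = -0.000739+0.002355i
Total Σ_m = +0.220724+0.000000i. Multiply by 1.396263: +0.308189+0.000000i. P_4(cos γ) = 0.308189

0.308189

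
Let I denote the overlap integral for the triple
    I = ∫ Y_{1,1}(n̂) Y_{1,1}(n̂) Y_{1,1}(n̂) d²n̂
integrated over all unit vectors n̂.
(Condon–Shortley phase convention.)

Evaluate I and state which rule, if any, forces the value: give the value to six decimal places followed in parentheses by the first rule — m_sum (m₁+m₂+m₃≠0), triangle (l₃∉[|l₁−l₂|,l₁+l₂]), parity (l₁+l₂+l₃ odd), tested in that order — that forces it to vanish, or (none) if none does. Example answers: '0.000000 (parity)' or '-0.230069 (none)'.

0.000000 (m_sum)

1 + 1 + 1 = 3 ≠ 0: azimuthal integral kills it; I = 0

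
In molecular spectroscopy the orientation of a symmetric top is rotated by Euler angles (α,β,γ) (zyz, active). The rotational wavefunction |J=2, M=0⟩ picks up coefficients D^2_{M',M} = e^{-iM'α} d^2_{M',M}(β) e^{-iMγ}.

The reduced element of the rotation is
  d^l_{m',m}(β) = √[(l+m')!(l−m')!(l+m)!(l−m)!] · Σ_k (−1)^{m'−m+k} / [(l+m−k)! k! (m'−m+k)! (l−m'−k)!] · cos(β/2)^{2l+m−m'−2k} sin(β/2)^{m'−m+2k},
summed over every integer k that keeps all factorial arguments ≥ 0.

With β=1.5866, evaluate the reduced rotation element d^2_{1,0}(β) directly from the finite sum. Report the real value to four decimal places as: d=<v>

d=0.0194

d^2_{1,0}(β=1.5866) via the finite sum:
Half-angle: c=0.701497, s=0.712672. N=√(6·1·2·2)=4.898979
The bounds max(0,m−m')=0 and min(l+m,l−m')=1 give 2 terms
  k=0: (−1)^1·4.8990/(2)·0.7015^3·0.7127^1 = -0.602620
  k=1: (−1)^2·4.8990/(2)·0.7015^1·0.7127^3 = +0.621972
d^2_{1,0}(1.5866) = -0.602620 +0.621972 = +0.019352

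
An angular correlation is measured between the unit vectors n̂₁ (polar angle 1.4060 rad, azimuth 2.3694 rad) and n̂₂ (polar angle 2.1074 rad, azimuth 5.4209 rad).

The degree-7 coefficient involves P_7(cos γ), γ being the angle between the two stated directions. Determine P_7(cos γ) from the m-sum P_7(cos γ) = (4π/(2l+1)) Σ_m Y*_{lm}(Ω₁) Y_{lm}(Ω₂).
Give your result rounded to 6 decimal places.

0.211897

Term-by-term m-sum for l=7 (normalisation 4π/15 = 0.837758):
  term(m=-7) = -0.063578-0.046419i   from Y*(Ω₁)=-0.290343-0.349675i, Y(Ω₂)=+0.167936-0.042378i
  term(m=-6) = -0.093476-0.056103i   from Y*(Ω₁)=-0.022385+0.281928i, Y(Ω₂)=-0.171589+0.345182i
  term(m=-5) = +0.082750+0.040020i   from Y*(Ω₁)=-0.167613+0.146822i, Y(Ω₂)=-0.161008-0.379799i
  term(m=-4) = +0.023002+0.008668i   from Y*(Ω₁)=+0.301687+0.015951i, Y(Ω₂)=+0.077547+0.024631i
  term(m=-3) = +0.042758+0.011846i   from Y*(Ω₁)=+0.095647+0.103542i, Y(Ω₂)=+0.267564-0.165794i
  term(m=-2) = +0.070179+0.012784i   from Y*(Ω₁)=+0.008009-0.303188i, Y(Ω₂)=-0.036025+0.232421i
  term(m=-1) = +0.024429+0.002207i   from Y*(Ω₁)=+0.077499-0.075479i, Y(Ω₂)=+0.147536+0.172165i
  term(m=+0) = +0.080805+0.000000i   from Y*(Ω₁)=-0.302637-0.000000i, Y(Ω₂)=-0.267003+0.000000i
  term(m=+1) = +0.024429-0.002207i   from Y*(Ω₁)=-0.077499-0.075479i, Y(Ω₂)=-0.147536+0.172165i
  term(m=+2) = +0.070179-0.012784i   from Y*(Ω₁)=+0.008009+0.303188i, Y(Ω₂)=-0.036025-0.232421i
  term(m=+3) = +0.042758-0.011846i   from Y*(Ω₁)=-0.095647+0.103542i, Y(Ω₂)=-0.267564-0.165794i
  term(m=+4) = +0.023002-0.008668i   from Y*(Ω₁)=+0.301687-0.015951i, Y(Ω₂)=+0.077547-0.024631i
  term(m=+5) = +0.082750-0.040020i   from Y*(Ω₁)=+0.167613+0.146822i, Y(Ω₂)=+0.161008-0.379799i
  term(m=+6) = -0.093476+0.056103i   from Y*(Ω₁)=-0.022385-0.281928i, Y(Ω₂)=-0.171589-0.345182i
  term(m=+7) = -0.063578+0.046419i   from Y*(Ω₁)=+0.290343-0.349675i, Y(Ω₂)=-0.167936-0.042378i
Accumulated sum +0.252934-0.000000i; after 4π/(2l+1) scaling, +0.211897-0.000000i ⇒ P_7 = 0.211897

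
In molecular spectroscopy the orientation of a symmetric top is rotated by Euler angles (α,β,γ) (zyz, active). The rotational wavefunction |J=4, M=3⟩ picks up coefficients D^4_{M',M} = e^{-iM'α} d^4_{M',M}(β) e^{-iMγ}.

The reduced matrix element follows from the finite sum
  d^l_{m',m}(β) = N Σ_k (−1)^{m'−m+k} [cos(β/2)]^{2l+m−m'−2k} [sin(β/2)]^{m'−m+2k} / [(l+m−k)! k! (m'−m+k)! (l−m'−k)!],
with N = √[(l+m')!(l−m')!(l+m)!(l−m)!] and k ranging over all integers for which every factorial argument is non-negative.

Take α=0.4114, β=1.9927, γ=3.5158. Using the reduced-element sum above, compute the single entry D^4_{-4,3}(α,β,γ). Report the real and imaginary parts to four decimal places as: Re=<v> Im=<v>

Re=-0.3912 Im=-0.2256

First d^4_{-4,3}(β=1.9927), then the phase factors e^{-i(-4)α} and e^{-i(3)γ}:
With c≡cos(β/2)=0.543370 and s≡sin(β/2)=0.839493, N=[1·40320·5040·1]^{1/2}=14255.272709
k: max(0,(3)−(-4))=7 … min(4+(3),4−(-4))=7
  k=7: (−1)^0·14255.2727/(5040)·0.5434^1·0.8395^7 = +0.451608
d^4_{-4,3}(1.9927) = +0.451608
D = (-0.074734+0.997204i)·(+0.451608)·(-0.433321+0.901240i) = -0.391244-0.225561i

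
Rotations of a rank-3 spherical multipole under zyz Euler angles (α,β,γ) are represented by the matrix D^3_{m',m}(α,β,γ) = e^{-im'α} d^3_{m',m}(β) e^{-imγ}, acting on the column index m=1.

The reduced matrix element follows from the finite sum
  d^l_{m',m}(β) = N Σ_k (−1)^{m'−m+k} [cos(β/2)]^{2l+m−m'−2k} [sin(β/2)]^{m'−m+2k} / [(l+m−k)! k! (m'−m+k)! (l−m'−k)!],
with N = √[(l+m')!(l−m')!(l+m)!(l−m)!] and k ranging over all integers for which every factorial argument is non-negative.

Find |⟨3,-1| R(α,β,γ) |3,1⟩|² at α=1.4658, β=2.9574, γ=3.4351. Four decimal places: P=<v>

First d^3_{-1,1}(β=2.9574), then the phase factors e^{-i(-1)α} and e^{-i(1)γ}:
With c≡cos(β/2)=0.091966 and s≡sin(β/2)=0.995762, N=[2·24·24·2]^{1/2}=48.000000
The bounds max(0,m−m')=2 and min(l+m,l−m')=4 give 3 terms
  k=2: (−1)^0·48.0000/(8)·0.0920^4·0.9958^2 = +0.000426
  k=3: (−1)^1·48.0000/(6)·0.0920^2·0.9958^4 = -0.066523
  k=4: (−1)^2·48.0000/(48)·0.0920^0·0.9958^6 = +0.974841
d^3_{-1,1}(2.9574) = +0.000426 -0.066523 +0.974841 = +0.908744
|D^3_{-1,1}|² = |d^3_{-1,1}(β)|² = (+0.908744)² = 0.825815 (the z-rotation phases have unit modulus)

P=0.8258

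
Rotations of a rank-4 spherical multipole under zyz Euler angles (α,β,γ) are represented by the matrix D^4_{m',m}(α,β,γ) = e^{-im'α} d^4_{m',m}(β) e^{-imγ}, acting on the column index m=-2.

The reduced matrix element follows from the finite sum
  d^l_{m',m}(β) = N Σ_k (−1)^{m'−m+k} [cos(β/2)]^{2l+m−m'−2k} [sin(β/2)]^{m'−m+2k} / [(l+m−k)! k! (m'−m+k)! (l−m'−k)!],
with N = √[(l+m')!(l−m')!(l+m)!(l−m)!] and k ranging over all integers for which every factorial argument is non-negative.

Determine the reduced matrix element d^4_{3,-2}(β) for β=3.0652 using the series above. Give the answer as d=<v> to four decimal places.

d=0.1415

d^4_{3,-2}(β=3.0652) via the finite sum:
c=cos(3.065200/2)=0.038187, s=sin(3.065200/2)=0.999271; N=√[5040·1·2·720]=2693.993318
The bounds max(0,m−m')=0 and min(l+m,l−m')=1 give 2 terms
  k=0: (−1)^5·2693.9933/(240)·0.0382^3·0.9993^5 = -0.000623
  k=1: (−1)^6·2693.9933/(720)·0.0382^1·0.9993^7 = +0.142155
d^4_{3,-2}(3.0652) = -0.000623 +0.142155 = +0.141532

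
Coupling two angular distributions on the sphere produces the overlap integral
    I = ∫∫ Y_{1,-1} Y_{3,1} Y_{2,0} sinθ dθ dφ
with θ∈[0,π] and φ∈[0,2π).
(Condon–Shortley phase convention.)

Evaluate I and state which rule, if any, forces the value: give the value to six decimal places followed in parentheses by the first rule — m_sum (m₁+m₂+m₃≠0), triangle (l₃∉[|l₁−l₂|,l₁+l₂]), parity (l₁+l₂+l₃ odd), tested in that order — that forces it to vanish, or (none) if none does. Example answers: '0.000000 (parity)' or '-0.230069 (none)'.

-0.202301 (none)

m-sum 0 ✓  L=6 even ✓  2≤2≤4 ✓
Π(2lᵢ+1) = 3×7×5 = 105
triangle coeff Δ(1,3,2) = 1/105
Σ_t [1,1]: t=1:−1/4 = -1/4
(3j)²=3/35 [(1 3 2; 0 0 0)], sign=-1
Σ_t [2,2]: t=2:+1/8 = 1/8
(3j)²=2/35 [(1 3 2; -1 1 0)], sign=+1
⇒ 4πI² = 18/35
I = (-1)√(18/35/(4π)) = -0.20230066
No selection rule forces the value: the integral is nonzero (none).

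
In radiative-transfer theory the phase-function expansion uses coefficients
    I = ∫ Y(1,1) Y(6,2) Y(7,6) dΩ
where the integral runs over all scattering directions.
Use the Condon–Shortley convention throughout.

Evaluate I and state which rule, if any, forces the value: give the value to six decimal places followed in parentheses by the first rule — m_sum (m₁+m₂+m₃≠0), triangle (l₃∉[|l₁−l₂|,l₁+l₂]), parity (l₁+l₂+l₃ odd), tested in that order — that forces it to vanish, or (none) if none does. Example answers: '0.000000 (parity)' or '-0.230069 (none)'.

1 + 2 + 6 = 9 ≠ 0: azimuthal integral kills it; I = 0

0.000000 (m_sum)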